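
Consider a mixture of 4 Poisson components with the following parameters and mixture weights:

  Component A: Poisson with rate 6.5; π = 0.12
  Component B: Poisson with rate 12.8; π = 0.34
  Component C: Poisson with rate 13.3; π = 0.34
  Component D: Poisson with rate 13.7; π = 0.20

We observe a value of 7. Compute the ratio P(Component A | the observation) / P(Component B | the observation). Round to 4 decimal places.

1.6737

The posterior odds equal the prior odds times the likelihood ratio: (π_i/π_j)·(f_i(x)/f_j(x)).
Poisson probabilities:
  L_A = e^(−6.5)·6.5^7/7! = 0.146234
  L_B = e^(−12.8)·12.8^7/7! = 0.0308368
  L_C = e^(−13.3)·13.3^7/7! = 0.0244576
  L_D = e^(−13.7)·13.7^7/7! = 0.0201734
0.0175481 / 0.0104845 ≈ 1.6737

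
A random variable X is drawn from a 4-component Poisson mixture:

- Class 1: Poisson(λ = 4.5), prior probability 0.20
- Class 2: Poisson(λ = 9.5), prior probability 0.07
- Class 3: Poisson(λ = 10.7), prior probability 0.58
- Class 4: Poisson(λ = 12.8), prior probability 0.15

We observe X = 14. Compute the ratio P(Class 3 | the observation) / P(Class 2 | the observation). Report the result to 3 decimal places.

13.195

Posterior odds = (w_i f_i(x)) / (w_j f_j(x)); the normalising sum cancels.
Evaluate each component's likelihood at the observed value:
  L_1 = 0.000177927
  L_2 = 0.0418721
  L_3 = 0.0666828
  L_4 = 0.10036
Posterior odds = (w_3·L_3) / (w_2·L_2) = (0.58·0.0666828) / (0.07·0.0418721) = 0.038676 / 0.00293105 ≈ 13.195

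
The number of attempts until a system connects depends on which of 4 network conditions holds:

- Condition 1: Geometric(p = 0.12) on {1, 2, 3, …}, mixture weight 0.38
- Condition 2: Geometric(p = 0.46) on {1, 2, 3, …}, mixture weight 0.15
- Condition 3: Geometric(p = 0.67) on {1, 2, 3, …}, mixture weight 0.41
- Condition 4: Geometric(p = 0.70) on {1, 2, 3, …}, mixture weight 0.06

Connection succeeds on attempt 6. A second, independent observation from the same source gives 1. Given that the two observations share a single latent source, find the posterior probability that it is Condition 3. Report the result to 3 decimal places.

Posterior ∝ prior × likelihood, so P(k | x) ∝ w_k f_k(x); normalise over all components.
Since both observations come from the same component, the likelihood for component k is f_k(x₁)·f_k(x₂).
  f_1 = [0.0633278] × [0.12] = 0.00759934
  f_2 = [0.0211216] × [0.46] = 0.00971593
  f_3 = [0.00262207] × [0.67] = 0.00175679
  f_4 = [0.001701] × [0.7] = 0.0011907
Prior × likelihood for each component:
  w_1·f_1 = 0.38 × 0.00759934 = 0.00288775
  w_2·f_2 = 0.15 × 0.00971593 = 0.00145739
  w_3·f_3 = 0.41 × 0.00175679 = 0.000720283
  w_4·f_4 = 0.06 × 0.0011907 = 7.1442e-05
Normaliser: 0.00288775 + 0.00145739 + 0.000720283 + 7.1442e-05 = 0.00513686
P(Condition 3 | data) ≈ 0.140

0.140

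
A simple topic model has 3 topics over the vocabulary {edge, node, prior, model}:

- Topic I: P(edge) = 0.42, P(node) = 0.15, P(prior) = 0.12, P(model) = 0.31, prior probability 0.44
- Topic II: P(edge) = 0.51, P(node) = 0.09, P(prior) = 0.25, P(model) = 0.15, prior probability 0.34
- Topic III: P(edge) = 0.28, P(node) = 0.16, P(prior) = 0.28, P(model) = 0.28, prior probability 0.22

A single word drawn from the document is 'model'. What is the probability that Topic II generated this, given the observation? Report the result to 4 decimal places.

0.2048

Posterior ∝ prior × likelihood, so P(k | x) ∝ w_k f_k(x); normalise over all components.
Component likelihoods at x = 'model':
  L_I = 0.31
  L_II = 0.15
  L_III = 0.28
Prior × likelihood for each component:
  w_I·L_I = 0.44 × 0.31 = 0.1364
  w_II·L_II = 0.34 × 0.15 = 0.051
  w_III·L_III = 0.22 × 0.28 = 0.0616
Evidence: 0.1364 + 0.051 + 0.0616 = 0.249
P(Topic II | 'model') = 0.051 / 0.249 ≈ 0.2048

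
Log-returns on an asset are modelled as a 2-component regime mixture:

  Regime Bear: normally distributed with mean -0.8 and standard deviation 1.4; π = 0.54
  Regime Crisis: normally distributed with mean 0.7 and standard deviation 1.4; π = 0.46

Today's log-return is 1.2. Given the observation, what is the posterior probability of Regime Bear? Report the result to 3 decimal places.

0.311

Apply Bayes' rule: the posterior for each component is proportional to its prior times its likelihood at x.
Evaluate each component's likelihood at the observed value:
  L_Bear = (1/(1.4·√(2π)))·exp(−(1.2−-0.8)²/(2·1.4²)) = 0.284959·exp(-1.02041) = 0.102713
  L_Crisis = (1/(1.4·√(2π)))·exp(−(1.2−0.7)²/(2·1.4²)) = 0.284959·exp(-0.06378) = 0.267353
Multiply by the mixture weights:
  P(Z=Bear)·L_Bear = 0.54 × 0.102713 = 0.0554649
  P(Z=Crisis)·L_Crisis = 0.46 × 0.267353 = 0.122982
Marginal: 0.0554649 + 0.122982 = 0.178447
Responsibility of Regime Bear: 0.0554649 / 0.178447 ≈ 0.311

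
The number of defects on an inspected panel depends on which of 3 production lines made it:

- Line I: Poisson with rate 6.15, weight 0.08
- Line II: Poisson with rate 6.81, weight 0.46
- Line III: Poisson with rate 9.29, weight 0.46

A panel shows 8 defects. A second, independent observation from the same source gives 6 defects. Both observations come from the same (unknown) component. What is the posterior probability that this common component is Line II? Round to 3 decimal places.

Apply Bayes' rule: the posterior for each component is proportional to its prior times its likelihood at x.
Since both observations come from the same component, the likelihood for component k is f_k(x₁)·f_k(x₂).
  L_I = [0.108285] × [0.160327] = 0.0173611
  L_II = [0.126506] × [0.152758] = 0.0193248
  L_III = [0.12706] × [0.0824453] = 0.0104755
Prior × likelihood for each component:
  π_I·L_I = 0.08 × 0.0173611 = 0.00138889
  π_II·L_II = 0.46 × 0.0193248 = 0.00888942
  π_III·L_III = 0.46 × 0.0104755 = 0.00481874
Denominator: 0.00138889 + 0.00888942 + 0.00481874 = 0.015097
P(Line II | x₁, x₂) ≈ 0.589

0.589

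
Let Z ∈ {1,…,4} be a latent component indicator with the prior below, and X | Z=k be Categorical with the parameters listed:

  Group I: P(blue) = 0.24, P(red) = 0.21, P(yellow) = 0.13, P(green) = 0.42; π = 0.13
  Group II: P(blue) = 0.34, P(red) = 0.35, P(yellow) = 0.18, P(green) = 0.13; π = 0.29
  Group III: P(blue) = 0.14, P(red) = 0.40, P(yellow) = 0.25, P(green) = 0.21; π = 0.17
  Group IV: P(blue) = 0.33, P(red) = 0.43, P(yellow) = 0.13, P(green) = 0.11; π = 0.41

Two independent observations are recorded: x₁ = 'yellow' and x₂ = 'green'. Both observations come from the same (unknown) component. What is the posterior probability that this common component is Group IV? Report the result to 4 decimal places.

0.2045

Posterior ∝ prior × likelihood, so P(k | x) ∝ P(Z=k) f_k(x); normalise over all components.
Since both observations come from the same component, the likelihood for component k is f_k(x₁)·f_k(x₂).
  f_I = [P(yellow | comp) = 0.13] × [0.42] = 0.0546
  f_II = [P(yellow | comp) = 0.18] × [0.13] = 0.0234
  f_III = [P(yellow | comp) = 0.25] × [0.21] = 0.0525
  f_IV = [P(yellow | comp) = 0.13] × [0.11] = 0.0143
Unnormalised posteriors:
  P(Z=I)·f_I = 0.13 × 0.0546 = 0.007098
  P(Z=II)·f_II = 0.29 × 0.0234 = 0.006786
  P(Z=III)·f_III = 0.17 × 0.0525 = 0.008925
  P(Z=IV)·f_IV = 0.41 × 0.0143 = 0.005863
Normaliser: 0.007098 + 0.006786 + 0.008925 + 0.005863 = 0.028672
P(Group IV | x) ≈ 0.2045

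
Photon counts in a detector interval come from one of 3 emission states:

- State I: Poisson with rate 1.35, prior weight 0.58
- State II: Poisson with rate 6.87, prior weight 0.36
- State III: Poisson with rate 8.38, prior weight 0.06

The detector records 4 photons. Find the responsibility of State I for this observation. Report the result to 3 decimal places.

The responsibility of component k is π_k f_k(x) divided by Σ_j π_j f_j(x).
Poisson probabilities:
  f_I = e^(−1.35)·1.35^4/4! = 0.0358778
  f_II = e^(−6.87)·6.87^4/4! = 0.0963857
  f_III = e^(−8.38)·8.38^4/4! = 0.0471386
Prior × likelihood for each component:
  π_I·f_I = 0.58 × 0.0358778 = 0.0208091
  π_II·f_II = 0.36 × 0.0963857 = 0.0346989
  π_III·f_III = 0.06 × 0.0471386 = 0.00282832
Normaliser: 0.0208091 + 0.0346989 + 0.00282832 = 0.0583363
Responsibility of State I: 0.0208091 / 0.0583363 ≈ 0.357

0.357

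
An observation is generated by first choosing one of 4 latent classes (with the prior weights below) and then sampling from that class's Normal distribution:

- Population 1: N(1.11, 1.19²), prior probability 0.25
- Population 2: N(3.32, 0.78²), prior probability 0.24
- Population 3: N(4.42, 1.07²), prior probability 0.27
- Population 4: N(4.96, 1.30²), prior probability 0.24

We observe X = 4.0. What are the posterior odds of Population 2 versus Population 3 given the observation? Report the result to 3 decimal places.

0.901

The posterior odds equal the prior odds times the likelihood ratio: (P(Z=i)/P(Z=j))·(f_i(x)/f_j(x)).
Normal densities:
  L_1 = (1/(1.19·√(2π)))·exp(−(4.0−1.11)²/(2·1.19²)) = 0.335246·exp(-2.94898) = 0.0175646
  L_2 = (1/(0.78·√(2π)))·exp(−(4.0−3.32)²/(2·0.78²)) = 0.511464·exp(-0.38001) = 0.349766
  L_3 = (1/(1.07·√(2π)))·exp(−(4.0−4.42)²/(2·1.07²)) = 0.372843·exp(-0.07704) = 0.345199
  L_4 = (1/(1.30·√(2π)))·exp(−(4.0−4.96)²/(2·1.30²)) = 0.306879·exp(-0.27266) = 0.233642
Posterior odds = (P(Z=2)·L_2) / (P(Z=3)·L_3) = (0.24·0.349766) / (0.27·0.345199) = 0.0839439 / 0.0932037 ≈ 0.901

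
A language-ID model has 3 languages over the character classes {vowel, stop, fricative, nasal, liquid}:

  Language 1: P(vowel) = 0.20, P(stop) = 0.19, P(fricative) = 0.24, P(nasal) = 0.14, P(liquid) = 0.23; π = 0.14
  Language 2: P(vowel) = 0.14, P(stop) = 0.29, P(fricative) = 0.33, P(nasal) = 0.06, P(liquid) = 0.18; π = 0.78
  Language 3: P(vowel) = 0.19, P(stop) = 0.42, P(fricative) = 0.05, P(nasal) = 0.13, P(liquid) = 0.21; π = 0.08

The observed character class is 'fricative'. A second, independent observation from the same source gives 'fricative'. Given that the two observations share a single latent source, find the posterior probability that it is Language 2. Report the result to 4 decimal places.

Apply Bayes' rule: the posterior for each component is proportional to its prior times its likelihood at x.
Since both observations come from the same component, the likelihood for component k is f_k(x₁)·f_k(x₂).
  f_1 = [P(fricative | comp) = 0.24] × [0.24] = 0.0576
  f_2 = [P(fricative | comp) = 0.33] × [0.33] = 0.1089
  f_3 = [P(fricative | comp) = 0.05] × [0.05] = 0.0025
Prior × likelihood for each component:
  P(Z=1)·f_1 = 0.14 × 0.0576 = 0.008064
  P(Z=2)·f_2 = 0.78 × 0.1089 = 0.084942
  P(Z=3)·f_3 = 0.08 × 0.0025 = 0.0002
Evidence: 0.008064 + 0.084942 + 0.0002 = 0.093206
P(Language 2 | x) = 0.084942 / 0.093206 ≈ 0.9113

0.9113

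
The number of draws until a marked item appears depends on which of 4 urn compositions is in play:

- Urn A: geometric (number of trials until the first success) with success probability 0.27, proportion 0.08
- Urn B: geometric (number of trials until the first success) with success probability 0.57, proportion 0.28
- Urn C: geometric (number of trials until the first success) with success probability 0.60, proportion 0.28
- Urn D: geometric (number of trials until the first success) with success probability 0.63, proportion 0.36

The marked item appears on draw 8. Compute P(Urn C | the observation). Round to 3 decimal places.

0.083

Apply Bayes' rule: the posterior for each component is proportional to its prior times its likelihood at x.
Component likelihoods at x = 8:
  L_A = 0.27·(1−0.27)^7 = 0.27·0.110474 = 0.029828
  L_B = 0.57·(1−0.57)^7 = 0.57·0.00271819 = 0.00154937
  L_C = 0.60·(1−0.60)^7 = 0.60·0.0016384 = 0.00098304
  L_D = 0.63·(1−0.63)^7 = 0.63·0.000949319 = 0.000598071
Unnormalised posteriors:
  w_A·L_A = 0.08 × 0.029828 = 0.00238624
  w_B·L_B = 0.28 × 0.00154937 = 0.000433823
  w_C·L_C = 0.28 × 0.00098304 = 0.000275251
  w_D·L_D = 0.36 × 0.000598071 = 0.000215305
Evidence: 0.00238624 + 0.000433823 + 0.000275251 + 0.000215305 = 0.00331062
Responsibility of Urn C: 0.000275251 / 0.00331062 ≈ 0.083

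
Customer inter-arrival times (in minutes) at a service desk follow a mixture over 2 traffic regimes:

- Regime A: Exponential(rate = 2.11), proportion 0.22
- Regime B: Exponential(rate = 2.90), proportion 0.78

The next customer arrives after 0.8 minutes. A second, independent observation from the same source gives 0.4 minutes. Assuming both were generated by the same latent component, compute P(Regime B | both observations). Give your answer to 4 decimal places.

Posterior ∝ prior × likelihood, so P(k | x) ∝ π_k f_k(x); normalise over all components.
Since both observations come from the same component, the likelihood for component k is f_k(x₁)·f_k(x₂).
  L_A = [0.390116] × [0.907273] = 0.353941
  L_B = [0.284993] × [0.90911] = 0.25909
Prior × likelihood for each component:
  π_A·L_A = 0.22 × 0.353941 = 0.0778671
  π_B·L_B = 0.78 × 0.25909 = 0.20209
Evidence: 0.0778671 + 0.20209 = 0.279958
Responsibility of Regime B: 0.20209 / 0.279958 ≈ 0.7219

0.7219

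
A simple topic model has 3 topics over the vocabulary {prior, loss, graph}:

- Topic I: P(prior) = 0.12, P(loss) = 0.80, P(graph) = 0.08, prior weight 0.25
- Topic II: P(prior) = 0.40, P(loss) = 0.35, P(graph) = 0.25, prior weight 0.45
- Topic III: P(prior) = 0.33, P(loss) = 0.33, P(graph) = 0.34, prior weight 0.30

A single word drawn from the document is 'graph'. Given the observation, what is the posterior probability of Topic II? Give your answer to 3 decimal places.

P(component k | x) = P(Z=k)·f_k(x) / marginal(x), where marginal(x) = Σ_j P(Z=j)·f_j(x).
Categorical probabilities:
  f_I = P(graph | comp) = 0.08
  f_II = P(graph | comp) = 0.25
  f_III = P(graph | comp) = 0.34
Weight by the priors:
  P(Z=I)·f_I = 0.25 × 0.08 = 0.02
  P(Z=II)·f_II = 0.45 × 0.25 = 0.1125
  P(Z=III)·f_III = 0.30 × 0.34 = 0.102
Marginal: 0.02 + 0.1125 + 0.102 = 0.2345
P(Topic II | data) ≈ 0.480

0.480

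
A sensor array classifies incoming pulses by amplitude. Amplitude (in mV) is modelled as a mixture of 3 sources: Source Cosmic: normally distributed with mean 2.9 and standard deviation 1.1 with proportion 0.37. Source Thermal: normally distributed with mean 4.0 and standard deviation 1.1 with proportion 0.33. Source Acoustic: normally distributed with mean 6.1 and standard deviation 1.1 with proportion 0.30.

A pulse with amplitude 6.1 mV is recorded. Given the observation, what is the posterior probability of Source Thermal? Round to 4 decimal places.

By Bayes' theorem, P(k | x) = P(Z=k) f_k(x) / Σ_j P(Z=j) f_j(x).
Component likelihoods at x = 6.1 mV:
  f_Cosmic = (1/(1.1·√(2π)))·exp(−(6.1−2.9)²/(2·1.1²)) = 0.362675·exp(-4.23140) = 0.00527038
  f_Thermal = (1/(1.1·√(2π)))·exp(−(6.1−4.0)²/(2·1.1²)) = 0.362675·exp(-1.82231) = 0.0586268
  f_Acoustic = (1/(1.1·√(2π)))·exp(−(6.1−6.1)²/(2·1.1²)) = 0.362675·exp(-0.00000) = 0.362675
Multiply by the mixture weights:
  P(Z=Cosmic)·f_Cosmic = 0.37 × 0.00527038 = 0.00195004
  P(Z=Thermal)·f_Thermal = 0.33 × 0.0586268 = 0.0193469
  P(Z=Acoustic)·f_Acoustic = 0.30 × 0.362675 = 0.108802
Marginal: 0.00195004 + 0.0193469 + 0.108802 = 0.130099
So the posterior for Source Thermal is 0.0193469 / 0.130099 ≈ 0.1487.

0.1487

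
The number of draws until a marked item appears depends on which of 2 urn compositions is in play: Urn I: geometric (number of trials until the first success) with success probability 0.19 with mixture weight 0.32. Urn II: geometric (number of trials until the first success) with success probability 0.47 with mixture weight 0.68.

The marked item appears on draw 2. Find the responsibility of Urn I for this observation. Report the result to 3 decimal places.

0.225

Apply Bayes' rule: the posterior for each component is proportional to its prior times its likelihood at x.
Evaluate each component's likelihood at the observed value:
  L_I = 0.19·(1−0.19)^1 = 0.19·0.81 = 0.1539
  L_II = 0.47·(1−0.47)^1 = 0.47·0.53 = 0.2491
Prior × likelihood for each component:
  w_I·L_I = 0.32 × 0.1539 = 0.049248
  w_II·L_II = 0.68 × 0.2491 = 0.169388
Denominator: 0.049248 + 0.169388 = 0.218636
P(Urn I | x) = 0.049248 / 0.218636 ≈ 0.225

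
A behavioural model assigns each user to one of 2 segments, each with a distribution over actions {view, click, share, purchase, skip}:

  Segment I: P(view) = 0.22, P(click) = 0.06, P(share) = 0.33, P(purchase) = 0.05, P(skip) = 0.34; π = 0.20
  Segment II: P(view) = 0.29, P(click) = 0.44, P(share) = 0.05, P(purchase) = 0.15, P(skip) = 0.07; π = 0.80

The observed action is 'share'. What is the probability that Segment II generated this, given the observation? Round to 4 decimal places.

P(component k | x) = w_k·f_k(x) / marginal(x), where marginal(x) = Σ_j w_j·f_j(x).
Component likelihoods at x = 'share':
  L_I = P(share | comp) = 0.33
  L_II = P(share | comp) = 0.05
Weight by the priors:
  w_I·L_I = 0.20 × 0.33 = 0.066
  w_II·L_II = 0.80 × 0.05 = 0.04
Marginal: 0.066 + 0.04 = 0.106
Responsibility of Segment II: 0.04 / 0.106 ≈ 0.3774

0.3774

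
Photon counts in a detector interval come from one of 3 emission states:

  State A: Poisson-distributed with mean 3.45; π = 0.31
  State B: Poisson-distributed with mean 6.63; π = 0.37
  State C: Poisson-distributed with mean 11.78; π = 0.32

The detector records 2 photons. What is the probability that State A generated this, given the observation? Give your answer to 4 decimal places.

Apply Bayes' rule: the posterior for each component is proportional to its prior times its likelihood at x.
Component likelihoods at x = 2 photons:
  f_A = e^(−3.45)·3.45^2/2! = 0.188926
  f_B = e^(−6.63)·6.63^2/2! = 0.0290151
  f_C = e^(−11.78)·11.78^2/2! = 0.000531217
Unnormalised posteriors:
  w_A·f_A = 0.31 × 0.188926 = 0.0585671
  w_B·f_B = 0.37 × 0.0290151 = 0.0107356
  w_C·f_C = 0.32 × 0.000531217 = 0.000169989
Denominator: 0.0585671 + 0.0107356 + 0.000169989 = 0.0694727
Responsibility of State A: 0.0585671 / 0.0694727 ≈ 0.8430

0.8430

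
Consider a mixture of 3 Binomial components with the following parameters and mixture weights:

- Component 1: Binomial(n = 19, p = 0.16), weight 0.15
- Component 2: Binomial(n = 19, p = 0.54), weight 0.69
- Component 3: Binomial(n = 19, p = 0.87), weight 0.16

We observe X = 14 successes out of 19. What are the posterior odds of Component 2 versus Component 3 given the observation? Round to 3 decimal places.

3.013

Posterior odds = (P(Z=i) f_i(x)) / (P(Z=j) f_j(x)); the normalising sum cancels.
Component likelihoods at x = 14 successes out of 19:
  f_1 = C(19,14)·0.16^14·0.84^5 = 11628·7.20576e-12·0.418212 = 3.50414e-08
  f_2 = C(19,14)·0.54^14·0.46^5 = 11628·0.000179272·0.0205963 = 0.0429345
  f_3 = C(19,14)·0.87^14·0.13^5 = 11628·0.142321·3.71293e-05 = 0.0614457
Odds = (0.69/0.16) × (0.0429345/0.0614457) = 4.3125 × 0.69874 ≈ 3.013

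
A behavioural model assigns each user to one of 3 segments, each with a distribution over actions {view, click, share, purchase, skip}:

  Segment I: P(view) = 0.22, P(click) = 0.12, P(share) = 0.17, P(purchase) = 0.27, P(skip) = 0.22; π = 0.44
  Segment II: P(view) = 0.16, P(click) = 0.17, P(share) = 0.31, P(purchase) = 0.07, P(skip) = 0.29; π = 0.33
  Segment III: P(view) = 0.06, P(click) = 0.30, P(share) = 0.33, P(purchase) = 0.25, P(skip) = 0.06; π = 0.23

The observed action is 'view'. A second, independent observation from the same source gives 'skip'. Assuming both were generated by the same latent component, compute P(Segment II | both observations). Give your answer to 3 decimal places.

The responsibility of component k is w_k f_k(x) divided by Σ_j w_j f_j(x).
Since both observations come from the same component, the likelihood for component k is f_k(x₁)·f_k(x₂).
  f_I = [0.22] × [0.22] = 0.0484
  f_II = [0.16] × [0.29] = 0.0464
  f_III = [0.06] × [0.06] = 0.0036
Unnormalised posteriors:
  w_I·f_I = 0.44 × 0.0484 = 0.021296
  w_II·f_II = 0.33 × 0.0464 = 0.015312
  w_III·f_III = 0.23 × 0.0036 = 0.000828
Sum: 0.021296 + 0.015312 + 0.000828 = 0.037436
P(Segment II | data) ≈ 0.409

0.409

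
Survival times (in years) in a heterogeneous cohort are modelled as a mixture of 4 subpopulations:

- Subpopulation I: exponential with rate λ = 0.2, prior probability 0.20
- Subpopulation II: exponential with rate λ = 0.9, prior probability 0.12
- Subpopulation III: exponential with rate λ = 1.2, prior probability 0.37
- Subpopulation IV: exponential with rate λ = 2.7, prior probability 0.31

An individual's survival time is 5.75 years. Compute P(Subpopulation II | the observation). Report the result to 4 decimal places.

0.0445

By Bayes' theorem, P(k | x) = π_k f_k(x) / Σ_j π_j f_j(x).
Component likelihoods at x = 5.75 years:
  f_I = 0.2·e^(−0.2·5.75) = 0.2·e^(−1.1500) = 0.0633274
  f_II = 0.9·e^(−0.9·5.75) = 0.9·e^(−5.1750) = 0.0050906
  f_III = 1.2·e^(−1.2·5.75) = 1.2·e^(−6.9000) = 0.00120934
  f_IV = 2.7·e^(−2.7·5.75) = 2.7·e^(−15.5250) = 4.88587e-07
Prior × likelihood for each component:
  π_I·f_I = 0.20 × 0.0633274 = 0.0126655
  π_II·f_II = 0.12 × 0.0050906 = 0.000610871
  π_III·f_III = 0.37 × 0.00120934 = 0.000447457
  π_IV·f_IV = 0.31 × 4.88587e-07 = 1.51462e-07
Sum: 0.0126655 + 0.000610871 + 0.000447457 + 1.51462e-07 = 0.013724
Responsibility of Subpopulation II: 0.000610871 / 0.013724 ≈ 0.0445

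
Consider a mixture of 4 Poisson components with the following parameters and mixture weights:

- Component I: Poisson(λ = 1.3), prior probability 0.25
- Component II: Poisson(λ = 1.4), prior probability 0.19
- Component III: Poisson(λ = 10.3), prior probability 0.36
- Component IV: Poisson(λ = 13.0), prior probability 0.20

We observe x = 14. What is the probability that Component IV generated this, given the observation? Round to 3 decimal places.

0.493

P(component k | x) = P(Z=k)·f_k(x) / marginal(x), where marginal(x) = Σ_j P(Z=j)·f_j(x).
Component likelihoods at x = 14:
  f_I = e^(−1.3)·1.3^14/14! = 1.23088e-10
  f_II = e^(−1.4)·1.4^14/14! = 3.1432e-10
  f_III = e^(−10.3)·10.3^14/14! = 0.0583552
  f_IV = e^(−13.0)·13.0^14/14! = 0.102087
Weight by the priors:
  P(Z=I)·f_I = 0.25 × 1.23088e-10 = 3.0772e-11
  P(Z=II)·f_II = 0.19 × 3.1432e-10 = 5.97208e-11
  P(Z=III)·f_III = 0.36 × 0.0583552 = 0.0210079
  P(Z=IV)·f_IV = 0.20 × 0.102087 = 0.0204174
Sum: 3.0772e-11 + 5.97208e-11 + 0.0210079 + 0.0204174 = 0.0414253
Responsibility of Component IV: 0.0204174 / 0.0414253 ≈ 0.493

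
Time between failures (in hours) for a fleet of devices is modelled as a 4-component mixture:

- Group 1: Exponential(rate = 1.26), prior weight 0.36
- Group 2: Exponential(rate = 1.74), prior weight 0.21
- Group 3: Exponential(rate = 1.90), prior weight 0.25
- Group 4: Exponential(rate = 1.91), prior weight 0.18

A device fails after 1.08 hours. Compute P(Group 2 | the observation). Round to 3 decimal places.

By Bayes' theorem, P(k | x) = w_k f_k(x) / Σ_j w_j f_j(x).
Exponential densities:
  p_1 = 1.26·e^(−1.26·1.08) = 1.26·e^(−1.3608) = 0.323134
  p_2 = 1.74·e^(−1.74·1.08) = 1.74·e^(−1.8792) = 0.265719
  p_3 = 1.90·e^(−1.90·1.08) = 1.90·e^(−2.0520) = 0.244108
  p_4 = 1.91·e^(−1.91·1.08) = 1.91·e^(−2.0628) = 0.242756
Prior × likelihood for each component:
  w_1·p_1 = 0.36 × 0.323134 = 0.116328
  w_2·p_2 = 0.21 × 0.265719 = 0.055801
  w_3·p_3 = 0.25 × 0.244108 = 0.0610269
  w_4·p_4 = 0.18 × 0.242756 = 0.0436962
Marginal: 0.116328 + 0.055801 + 0.0610269 + 0.0436962 = 0.276852
So the posterior for Group 2 is 0.055801 / 0.276852 ≈ 0.202.

0.202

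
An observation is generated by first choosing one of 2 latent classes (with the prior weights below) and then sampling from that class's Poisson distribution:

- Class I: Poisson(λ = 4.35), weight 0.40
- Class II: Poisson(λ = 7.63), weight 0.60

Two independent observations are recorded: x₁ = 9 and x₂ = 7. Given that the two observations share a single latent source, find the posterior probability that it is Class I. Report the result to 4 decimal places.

Apply Bayes' rule: the posterior for each component is proportional to its prior times its likelihood at x.
Since both observations come from the same component, the likelihood for component k is f_k(x₁)·f_k(x₂).
  f_I = [e^(−4.35)·4.35^9/9! = 0.0198362] × [0.0754768] = 0.00149717
  f_II = [e^(−7.63)·7.63^9/9! = 0.117298] × [0.145069] = 0.0170163
Prior × likelihood for each component:
  w_I·f_I = 0.40 × 0.00149717 = 0.00059887
  w_II·f_II = 0.60 × 0.0170163 = 0.0102098
Denominator: 0.00059887 + 0.0102098 = 0.0108087
Responsibility of Class I: 0.00059887 / 0.0108087 ≈ 0.0554

0.0554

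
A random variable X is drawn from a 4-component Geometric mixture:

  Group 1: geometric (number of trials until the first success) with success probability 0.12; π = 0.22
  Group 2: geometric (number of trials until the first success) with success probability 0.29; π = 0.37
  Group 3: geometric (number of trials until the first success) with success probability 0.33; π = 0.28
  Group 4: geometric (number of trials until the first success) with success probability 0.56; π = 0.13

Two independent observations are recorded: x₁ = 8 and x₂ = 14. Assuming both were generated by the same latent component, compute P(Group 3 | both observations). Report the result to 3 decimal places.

0.035

The responsibility of component k is π_k f_k(x) divided by Σ_j π_j f_j(x).
Since both observations come from the same component, the likelihood for component k is f_k(x₁)·f_k(x₂).
  f_1 = [0.0490411] × [0.0227749] = 0.0011169
  f_2 = [0.0263758] × [0.00337875] = 8.91175e-05
  f_3 = [0.0200003] × [0.0018092] = 3.61846e-05
  f_4 = [0.00178796] × [1.2974e-05] = 2.31969e-08
Prior × likelihood for each component:
  π_1·f_1 = 0.22 × 0.0011169 = 0.000245719
  π_2·f_2 = 0.37 × 8.91175e-05 = 3.29735e-05
  π_3·f_3 = 0.28 × 3.61846e-05 = 1.01317e-05
  π_4·f_4 = 0.13 × 2.31969e-08 = 3.01559e-09
Evidence: 0.000245719 + 3.29735e-05 + 1.01317e-05 + 3.01559e-09 = 0.000288827
P(Group 3 | x₁,x₂) ≈ 0.035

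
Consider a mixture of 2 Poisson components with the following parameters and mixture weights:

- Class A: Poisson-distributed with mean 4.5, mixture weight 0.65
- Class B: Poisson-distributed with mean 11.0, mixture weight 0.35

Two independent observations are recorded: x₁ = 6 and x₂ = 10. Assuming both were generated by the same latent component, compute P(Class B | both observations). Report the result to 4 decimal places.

The responsibility of component k is π_k f_k(x) divided by Σ_j π_j f_j(x).
Since both observations come from the same component, the likelihood for component k is f_k(x₁)·f_k(x₂).
  p_A = [e^(−4.5)·4.5^6/6! = 0.12812] × [0.0104241] = 0.00133553
  p_B = [e^(−11.0)·11.0^6/6! = 0.0410946] × [0.119378] = 0.00490579
Unnormalised posteriors:
  π_A·p_A = 0.65 × 0.00133553 = 0.000868096
  π_B·p_B = 0.35 × 0.00490579 = 0.00171703
Marginal: 0.000868096 + 0.00171703 = 0.00258512
P(Class B | data) ≈ 0.6642

0.6642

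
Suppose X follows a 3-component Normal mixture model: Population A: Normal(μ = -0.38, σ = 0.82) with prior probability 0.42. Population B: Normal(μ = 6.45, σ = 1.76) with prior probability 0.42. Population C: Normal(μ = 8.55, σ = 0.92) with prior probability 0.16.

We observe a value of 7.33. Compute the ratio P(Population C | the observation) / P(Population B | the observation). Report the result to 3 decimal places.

0.343

Only the two components matter; the odds are (π_i f_i(x)) / (π_j f_j(x)).
Normal densities:
  L_A = (1/(0.82·√(2π)))·exp(−(7.33−-0.38)²/(2·0.82²)) = 0.486515·exp(-44.20293) = 3.09035e-20
  L_B = (1/(1.76·√(2π)))·exp(−(7.33−6.45)²/(2·1.76²)) = 0.226672·exp(-0.12500) = 0.200037
  L_C = (1/(0.92·√(2π)))·exp(−(7.33−8.55)²/(2·0.92²)) = 0.433633·exp(-0.87925) = 0.179998
Posterior odds = (π_C·L_C) / (π_B·L_B) = (0.16·0.179998) / (0.42·0.200037) = 0.0287997 / 0.0840156 ≈ 0.343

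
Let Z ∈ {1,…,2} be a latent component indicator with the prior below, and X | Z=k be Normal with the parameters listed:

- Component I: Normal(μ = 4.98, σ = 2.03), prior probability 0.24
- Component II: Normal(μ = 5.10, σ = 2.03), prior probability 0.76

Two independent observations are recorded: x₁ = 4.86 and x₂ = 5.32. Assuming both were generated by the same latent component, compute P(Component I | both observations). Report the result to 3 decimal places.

By Bayes' theorem, P(k | x) = w_k f_k(x) / Σ_j w_j f_j(x).
Since both observations come from the same component, the likelihood for component k is f_k(x₁)·f_k(x₂).
  L_I = [0.19618] × [0.193786] = 0.038017
  L_II = [0.195155] × [0.195373] = 0.0381279
Unnormalised posteriors:
  w_I·L_I = 0.24 × 0.038017 = 0.00912408
  w_II·L_II = 0.76 × 0.0381279 = 0.0289772
Normaliser: 0.00912408 + 0.0289772 = 0.0381013
P(Component I | data) = 0.00912408 / 0.0381013 ≈ 0.239

0.239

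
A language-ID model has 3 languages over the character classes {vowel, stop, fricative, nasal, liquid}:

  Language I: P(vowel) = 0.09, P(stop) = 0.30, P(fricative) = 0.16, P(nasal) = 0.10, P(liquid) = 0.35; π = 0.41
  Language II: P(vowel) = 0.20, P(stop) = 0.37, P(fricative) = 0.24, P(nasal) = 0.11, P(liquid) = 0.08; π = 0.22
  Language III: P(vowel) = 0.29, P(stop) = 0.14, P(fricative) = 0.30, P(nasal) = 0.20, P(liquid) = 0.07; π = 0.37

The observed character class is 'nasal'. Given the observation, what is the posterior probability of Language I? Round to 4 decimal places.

Apply Bayes' rule: the posterior for each component is proportional to its prior times its likelihood at x.
Evaluate each component's likelihood at the observed value:
  L_I = P(nasal | comp) = 0.10
  L_II = P(nasal | comp) = 0.11
  L_III = P(nasal | comp) = 0.20
Unnormalised posteriors:
  π_I·L_I = 0.41 × 0.1 = 0.041
  π_II·L_II = 0.22 × 0.11 = 0.0242
  π_III·L_III = 0.37 × 0.2 = 0.074
Marginal: 0.041 + 0.0242 + 0.074 = 0.1392
Responsibility of Language I: 0.041 / 0.1392 ≈ 0.2945

0.2945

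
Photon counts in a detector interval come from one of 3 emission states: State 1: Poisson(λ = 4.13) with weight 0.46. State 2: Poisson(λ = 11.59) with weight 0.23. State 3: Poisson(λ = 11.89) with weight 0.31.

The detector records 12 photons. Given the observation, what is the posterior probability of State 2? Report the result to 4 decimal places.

0.4217

Apply Bayes' rule: the posterior for each component is proportional to its prior times its likelihood at x.
Evaluate each component's likelihood at the observed value:
  p_1 = e^(−4.13)·4.13^12/12! = 0.000826851
  p_2 = e^(−11.59)·11.59^12/12! = 0.113551
  p_3 = e^(−11.89)·11.89^12/12! = 0.11431
Prior × likelihood for each component:
  π_1·p_1 = 0.46 × 0.000826851 = 0.000380352
  π_2·p_2 = 0.23 × 0.113551 = 0.0261167
  π_3·p_3 = 0.31 × 0.11431 = 0.0354361
Normaliser: 0.000380352 + 0.0261167 + 0.0354361 = 0.0619332
P(State 2 | the observation) = 0.0261167 / 0.0619332 ≈ 0.4217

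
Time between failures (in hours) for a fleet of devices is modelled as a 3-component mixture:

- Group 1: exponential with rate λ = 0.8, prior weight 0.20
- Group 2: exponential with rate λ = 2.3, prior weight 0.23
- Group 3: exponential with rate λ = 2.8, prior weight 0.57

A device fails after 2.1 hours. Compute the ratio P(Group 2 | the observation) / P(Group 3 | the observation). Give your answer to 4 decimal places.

0.9472

Since P(k|x) ∝ P(Z=k) f_k(x), the posterior odds are P(Z=i) f_i(x) / (P(Z=j) f_j(x)).
Evaluate each component's likelihood at the observed value:
  p_1 = 0.149099
  p_2 = 0.018369
  p_3 = 0.0078254
Posterior odds = (P(Z=2)·p_2) / (P(Z=3)·p_3) = (0.23·0.018369) / (0.57·0.0078254) = 0.00422487 / 0.00446048 ≈ 0.9472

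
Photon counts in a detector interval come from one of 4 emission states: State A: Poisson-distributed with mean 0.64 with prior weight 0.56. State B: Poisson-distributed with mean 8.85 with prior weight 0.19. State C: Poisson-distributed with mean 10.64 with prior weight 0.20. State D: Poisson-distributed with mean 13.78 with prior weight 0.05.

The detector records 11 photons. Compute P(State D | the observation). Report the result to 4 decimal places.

0.0961

By Bayes' theorem, P(k | x) = P(Z=k) f_k(x) / Σ_j P(Z=j) f_j(x).
Component likelihoods at x = 11 photons:
  p_A = 9.7471e-11
  p_B = 0.0936945
  p_C = 0.118661
  p_D = 0.0883096
Multiply by the mixture weights:
  P(Z=A)·p_A = 0.56 × 9.7471e-11 = 5.45838e-11
  P(Z=B)·p_B = 0.19 × 0.0936945 = 0.017802
  P(Z=C)·p_C = 0.20 × 0.118661 = 0.0237322
  P(Z=D)·p_D = 0.05 × 0.0883096 = 0.00441548
Marginal: 5.45838e-11 + 0.017802 + 0.0237322 + 0.00441548 = 0.0459497
P(State D | the observation) = 0.00441548 / 0.0459497 ≈ 0.0961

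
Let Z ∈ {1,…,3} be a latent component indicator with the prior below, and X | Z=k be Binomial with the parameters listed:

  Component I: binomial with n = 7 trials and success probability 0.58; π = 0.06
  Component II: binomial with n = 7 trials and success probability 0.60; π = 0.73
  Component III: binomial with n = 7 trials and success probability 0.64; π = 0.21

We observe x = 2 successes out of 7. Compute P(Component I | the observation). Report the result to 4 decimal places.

0.0759

P(component k | x) = π_k·f_k(x) / marginal(x), where marginal(x) = Σ_j π_j·f_j(x).
Binomial probabilities:
  L_I = 0.0923255
  L_II = 0.0774144
  L_III = 0.0520106
Prior × likelihood for each component:
  π_I·L_I = 0.06 × 0.0923255 = 0.00553953
  π_II·L_II = 0.73 × 0.0774144 = 0.0565125
  π_III·L_III = 0.21 × 0.0520106 = 0.0109222
Evidence: 0.00553953 + 0.0565125 + 0.0109222 = 0.0729743
Responsibility of Component I: 0.00553953 / 0.0729743 ≈ 0.0759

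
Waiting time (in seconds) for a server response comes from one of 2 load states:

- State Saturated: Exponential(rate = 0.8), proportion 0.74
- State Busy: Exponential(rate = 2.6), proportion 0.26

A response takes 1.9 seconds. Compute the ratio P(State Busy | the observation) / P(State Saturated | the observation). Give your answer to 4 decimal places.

0.0374

Only the two components matter; the odds are (P(Z=i) f_i(x)) / (P(Z=j) f_j(x)).
Exponential densities:
  L_Saturated = 0.17497
  L_Busy = 0.018602
Posterior odds = (P(Z=Busy)·L_Busy) / (P(Z=Saturated)·L_Saturated) = (0.26·0.018602) / (0.74·0.17497) = 0.00483651 / 0.129477 ≈ 0.0374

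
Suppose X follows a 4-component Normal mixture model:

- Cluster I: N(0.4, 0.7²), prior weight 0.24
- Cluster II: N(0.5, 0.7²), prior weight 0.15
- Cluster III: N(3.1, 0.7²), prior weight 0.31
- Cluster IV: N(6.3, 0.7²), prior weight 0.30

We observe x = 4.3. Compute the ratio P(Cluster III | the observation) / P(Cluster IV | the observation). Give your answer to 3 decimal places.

Posterior odds = (π_i f_i(x)) / (π_j f_j(x)); the normalising sum cancels.
Component likelihoods at x = 4.3:
  L_I = 1.03606e-07
  L_II = 2.27309e-07
  L_III = 0.131119
  L_IV = 0.00962014
Posterior odds = (π_III·L_III) / (π_IV·L_IV) = (0.31·0.131119) / (0.30·0.00962014) = 0.0406468 / 0.00288604 ≈ 14.084

14.084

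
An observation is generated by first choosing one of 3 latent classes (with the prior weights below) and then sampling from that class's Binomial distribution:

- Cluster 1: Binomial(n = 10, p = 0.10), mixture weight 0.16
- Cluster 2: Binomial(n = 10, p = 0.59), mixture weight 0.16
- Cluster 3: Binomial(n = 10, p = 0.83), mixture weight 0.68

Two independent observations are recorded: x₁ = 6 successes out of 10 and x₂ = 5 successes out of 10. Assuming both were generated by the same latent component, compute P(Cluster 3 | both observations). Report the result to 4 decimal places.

0.0617

Apply Bayes' rule: the posterior for each component is proportional to its prior times its likelihood at x.
Since both observations come from the same component, the likelihood for component k is f_k(x₁)·f_k(x₂).
  p_1 = [C(10,6)·0.10^6·0.90^4 = 210·1e-06·0.6561 = 0.000137781] × [0.00148803] = 2.05023e-07
  p_2 = [C(10,6)·0.59^6·0.41^4 = 210·0.0421805·0.0282576 = 0.250303] × [0.208728] = 0.0522452
  p_3 = [C(10,6)·0.83^6·0.17^4 = 210·0.32694·0.00083521 = 0.0573434] × [0.014094] = 0.000808201
Unnormalised posteriors:
  w_1·p_1 = 0.16 × 2.05023e-07 = 3.28037e-08
  w_2·p_2 = 0.16 × 0.0522452 = 0.00835924
  w_3·p_3 = 0.68 × 0.000808201 = 0.000549576
Marginal: 3.28037e-08 + 0.00835924 + 0.000549576 = 0.00890885
Responsibility of Cluster 3: 0.000549576 / 0.00890885 ≈ 0.0617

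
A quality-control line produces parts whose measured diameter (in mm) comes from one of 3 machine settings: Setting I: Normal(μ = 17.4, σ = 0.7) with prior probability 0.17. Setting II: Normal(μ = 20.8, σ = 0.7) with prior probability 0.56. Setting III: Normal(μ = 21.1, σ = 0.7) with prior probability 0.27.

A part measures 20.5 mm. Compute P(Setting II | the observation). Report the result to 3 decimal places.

The responsibility of component k is P(Z=k) f_k(x) divided by Σ_j P(Z=j) f_j(x).
Evaluate each component's likelihood at the observed value:
  L_I = (1/(0.7·√(2π)))·exp(−(20.5−17.4)²/(2·0.7²)) = 0.569918·exp(-9.80612) = 3.14099e-05
  L_II = (1/(0.7·√(2π)))·exp(−(20.5−20.8)²/(2·0.7²)) = 0.569918·exp(-0.09184) = 0.51991
  L_III = (1/(0.7·√(2π)))·exp(−(20.5−21.1)²/(2·0.7²)) = 0.569918·exp(-0.36735) = 0.394707
Prior × likelihood for each component:
  P(Z=I)·L_I = 0.17 × 3.14099e-05 = 5.33969e-06
  P(Z=II)·L_II = 0.56 × 0.51991 = 0.291149
  P(Z=III)·L_III = 0.27 × 0.394707 = 0.106571
Normaliser: 5.33969e-06 + 0.291149 + 0.106571 = 0.397726
So the posterior for Setting II is 0.291149 / 0.397726 ≈ 0.732.

0.732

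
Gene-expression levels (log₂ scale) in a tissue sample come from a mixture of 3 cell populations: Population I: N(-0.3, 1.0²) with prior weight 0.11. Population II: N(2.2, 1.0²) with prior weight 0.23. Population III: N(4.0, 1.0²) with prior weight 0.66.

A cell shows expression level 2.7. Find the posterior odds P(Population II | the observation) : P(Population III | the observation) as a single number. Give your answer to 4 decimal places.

0.7159

Posterior odds = (w_i f_i(x)) / (w_j f_j(x)); the normalising sum cancels.
Normal densities:
  p_I = (1/(1.0·√(2π)))·exp(−(2.7−-0.3)²/(2·1.0²)) = 0.398942·exp(-4.50000) = 0.00443185
  p_II = (1/(1.0·√(2π)))·exp(−(2.7−2.2)²/(2·1.0²)) = 0.398942·exp(-0.12500) = 0.352065
  p_III = (1/(1.0·√(2π)))·exp(−(2.7−4.0)²/(2·1.0²)) = 0.398942·exp(-0.84500) = 0.171369
0.080975 / 0.113103 ≈ 0.7159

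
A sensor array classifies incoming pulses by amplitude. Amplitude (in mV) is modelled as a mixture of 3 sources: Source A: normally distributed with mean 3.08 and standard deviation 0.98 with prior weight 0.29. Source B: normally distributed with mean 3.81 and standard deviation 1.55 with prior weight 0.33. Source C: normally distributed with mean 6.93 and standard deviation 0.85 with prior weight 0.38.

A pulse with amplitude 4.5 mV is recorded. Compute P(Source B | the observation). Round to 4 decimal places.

By Bayes' theorem, P(k | x) = π_k f_k(x) / Σ_j π_j f_j(x).
Normal densities:
  L_A = (1/(0.98·√(2π)))·exp(−(4.5−3.08)²/(2·0.98²)) = 0.407084·exp(-1.04977) = 0.142487
  L_B = (1/(1.55·√(2π)))·exp(−(4.5−3.81)²/(2·1.55²)) = 0.257382·exp(-0.09908) = 0.233102
  L_C = (1/(0.85·√(2π)))·exp(−(4.5−6.93)²/(2·0.85²)) = 0.469344·exp(-4.08644) = 0.00788451
Unnormalised posteriors:
  π_A·L_A = 0.29 × 0.142487 = 0.0413211
  π_B·L_B = 0.33 × 0.233102 = 0.0769238
  π_C·L_C = 0.38 × 0.00788451 = 0.00299611
Marginal: 0.0413211 + 0.0769238 + 0.00299611 = 0.121241
P(Source B | the observation) = 0.0769238 / 0.121241 ≈ 0.6345

0.6345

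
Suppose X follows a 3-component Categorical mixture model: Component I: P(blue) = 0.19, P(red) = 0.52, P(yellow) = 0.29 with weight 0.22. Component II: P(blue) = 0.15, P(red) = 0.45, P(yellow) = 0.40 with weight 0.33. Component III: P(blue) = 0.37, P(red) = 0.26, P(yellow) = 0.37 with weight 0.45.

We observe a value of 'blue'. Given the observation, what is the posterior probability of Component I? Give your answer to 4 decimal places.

0.1621

The responsibility of component k is P(Z=k) f_k(x) divided by Σ_j P(Z=j) f_j(x).
Categorical probabilities:
  p_I = P(blue | comp) = 0.19
  p_II = P(blue | comp) = 0.15
  p_III = P(blue | comp) = 0.37
Prior × likelihood for each component:
  P(Z=I)·p_I = 0.22 × 0.19 = 0.0418
  P(Z=II)·p_II = 0.33 × 0.15 = 0.0495
  P(Z=III)·p_III = 0.45 × 0.37 = 0.1665
Sum: 0.0418 + 0.0495 + 0.1665 = 0.2578
P(Component I | 'blue') = 0.0418 / 0.2578 ≈ 0.1621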